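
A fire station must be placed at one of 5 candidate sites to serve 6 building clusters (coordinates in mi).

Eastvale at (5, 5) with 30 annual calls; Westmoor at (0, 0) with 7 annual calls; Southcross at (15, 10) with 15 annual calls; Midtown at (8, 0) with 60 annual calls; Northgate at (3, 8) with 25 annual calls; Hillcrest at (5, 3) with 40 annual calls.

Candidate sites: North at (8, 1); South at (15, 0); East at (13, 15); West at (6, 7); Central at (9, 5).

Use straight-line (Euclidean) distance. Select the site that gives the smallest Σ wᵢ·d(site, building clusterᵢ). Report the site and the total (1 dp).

North, total 796.7 mi

Total weighted distance at each candidate:
  North (8, 1): total = 796.7
  South (15, 0): total = 1788.6
  East (13, 15): total = 2434.6
  West (6, 7): total = 954.7
  Central (9, 5): total = 961.8
Minimum is at North with total 796.7 mi.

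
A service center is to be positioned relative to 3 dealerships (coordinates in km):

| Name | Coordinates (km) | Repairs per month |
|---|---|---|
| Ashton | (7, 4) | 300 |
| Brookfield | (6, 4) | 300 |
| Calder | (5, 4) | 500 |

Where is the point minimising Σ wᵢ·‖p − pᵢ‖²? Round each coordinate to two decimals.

The minimiser of Σwᵢ‖p−pᵢ‖² is the weighted centroid p* = (Σwᵢpᵢ)/(Σwᵢ).
Σwᵢ = 1100.
Σwᵢxᵢ = 300·7 + 300·6 + 500·5 = 6400.
Σwᵢyᵢ = 300·4 + 300·4 + 500·4 = 4400.
x* = 6400/1100 = 5.82, y* = 4400/1100 = 4.00.

(5.82, 4.00)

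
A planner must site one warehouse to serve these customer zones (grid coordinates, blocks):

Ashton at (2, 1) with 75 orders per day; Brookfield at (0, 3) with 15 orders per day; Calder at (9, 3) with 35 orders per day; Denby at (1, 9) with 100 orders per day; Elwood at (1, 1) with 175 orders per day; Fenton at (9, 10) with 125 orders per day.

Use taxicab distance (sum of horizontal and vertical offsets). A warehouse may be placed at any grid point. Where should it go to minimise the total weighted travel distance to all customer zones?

Manhattan distance separates: Σwᵢ(|x−xᵢ|+|y−yᵢ|) = Σwᵢ|x−xᵢ| + Σwᵢ|y−yᵢ|, so x and y are optimised independently as 1-D weighted medians.
Total weight W = 525; half = 262.5.
x-coordinate, sorted with cumulative weight:
  x=0 (Brookfield, w=15) cum 15
  x=1 (Denby, w=100) cum 115
  x=1 (Elwood, w=175) cum 290  ← median
  x=2 (Ashton, w=75) cum 365
  x=9 (Calder, w=35) cum 400
  x=9 (Fenton, w=125) cum 525
⇒ x* = 1
y-coordinate, sorted with cumulative weight:
  y=1 (Ashton, w=75) cum 75
  y=1 (Elwood, w=175) cum 250
  y=3 (Brookfield, w=15) cum 265  ← median
  y=3 (Calder, w=35) cum 300
  y=9 (Denby, w=100) cum 400
  y=10 (Fenton, w=125) cum 525
⇒ y* = 3

(1, 3)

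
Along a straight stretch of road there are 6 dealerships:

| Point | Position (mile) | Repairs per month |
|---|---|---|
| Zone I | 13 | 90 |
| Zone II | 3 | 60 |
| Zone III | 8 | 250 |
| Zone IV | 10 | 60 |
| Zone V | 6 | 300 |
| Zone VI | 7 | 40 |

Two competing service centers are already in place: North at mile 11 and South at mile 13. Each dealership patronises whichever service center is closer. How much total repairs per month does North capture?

710

The indifferent point is the midpoint (11+13)/2 = 12; dealerships left of it (closer to North at 11) go to North, those right go to South.
  Zone II at 3 (w=60) → North
  Zone V at 6 (w=300) → North
  Zone VI at 7 (w=40) → North
  Zone III at 8 (w=250) → North
  Zone IV at 10 (w=60) → North
  Zone I at 13 (w=90) → South
North captures 710; South captures 90.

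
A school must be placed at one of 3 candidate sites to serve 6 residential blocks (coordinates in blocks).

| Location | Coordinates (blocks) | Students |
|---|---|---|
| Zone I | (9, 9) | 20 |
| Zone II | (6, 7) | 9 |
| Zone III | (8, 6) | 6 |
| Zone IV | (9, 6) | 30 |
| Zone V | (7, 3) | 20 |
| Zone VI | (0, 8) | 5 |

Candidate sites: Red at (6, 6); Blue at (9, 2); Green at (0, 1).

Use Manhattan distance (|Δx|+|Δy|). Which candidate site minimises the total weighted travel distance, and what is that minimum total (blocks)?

Red, total 351 blocks

Total weighted distance at each candidate:
  Red (6, 6): total = 351
  Blue (9, 2): total = 497
  Green (0, 1): total = 1161
Minimum is at Red with total 351 blocks.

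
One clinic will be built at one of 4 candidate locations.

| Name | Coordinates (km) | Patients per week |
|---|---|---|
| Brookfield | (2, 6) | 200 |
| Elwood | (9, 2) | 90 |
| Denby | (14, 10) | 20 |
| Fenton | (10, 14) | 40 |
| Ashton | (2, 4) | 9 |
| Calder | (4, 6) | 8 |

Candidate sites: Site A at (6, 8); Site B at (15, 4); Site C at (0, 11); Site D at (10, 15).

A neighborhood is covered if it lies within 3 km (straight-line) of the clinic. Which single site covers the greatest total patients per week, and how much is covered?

Site D, covering 40

Coverage radius r = 3 km; a point is covered iff (Δx)²+(Δy)² ≤ 3² = 9.
  Site A (6, 8): covers {Calder} → 8
  Site B (15, 4): covers {none} → 0
  Site C (0, 11): covers {none} → 0
  Site D (10, 15): covers {Fenton} → 40
Maximum coverage at Site D: 40 patients per week.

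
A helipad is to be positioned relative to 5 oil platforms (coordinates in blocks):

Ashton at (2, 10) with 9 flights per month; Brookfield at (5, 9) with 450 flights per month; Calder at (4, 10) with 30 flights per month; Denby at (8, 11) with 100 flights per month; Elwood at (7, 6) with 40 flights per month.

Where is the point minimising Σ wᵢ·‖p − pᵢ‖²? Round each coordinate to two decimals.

(5.51, 9.19)

The minimiser of Σwᵢ‖p−pᵢ‖² is the weighted centroid p* = (Σwᵢpᵢ)/(Σwᵢ).
Σwᵢ = 629.
Σwᵢxᵢ = 9·2 + 450·5 + 30·4 + 100·8 + 40·7 = 3468.
Σwᵢyᵢ = 9·10 + 450·9 + 30·10 + 100·11 + 40·6 = 5780.
x* = 3468/629 = 5.51, y* = 5780/629 = 9.19.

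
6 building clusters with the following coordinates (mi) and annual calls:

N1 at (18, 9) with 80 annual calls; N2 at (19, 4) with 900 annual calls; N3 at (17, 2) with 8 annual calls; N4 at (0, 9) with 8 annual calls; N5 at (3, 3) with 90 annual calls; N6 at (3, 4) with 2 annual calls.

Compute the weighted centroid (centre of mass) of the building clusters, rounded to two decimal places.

(17.42, 4.31)

The minimiser of Σwᵢ‖p−pᵢ‖² is the weighted centroid p* = (Σwᵢpᵢ)/(Σwᵢ).
Σwᵢ = 1088.
Σwᵢxᵢ = 80·18 + 900·19 + 8·17 + 8·0 + 90·3 + 2·3 = 18952.
Σwᵢyᵢ = 80·9 + 900·4 + 8·2 + 8·9 + 90·3 + 2·4 = 4686.
x* = 18952/1088 = 17.42, y* = 4686/1088 = 4.31.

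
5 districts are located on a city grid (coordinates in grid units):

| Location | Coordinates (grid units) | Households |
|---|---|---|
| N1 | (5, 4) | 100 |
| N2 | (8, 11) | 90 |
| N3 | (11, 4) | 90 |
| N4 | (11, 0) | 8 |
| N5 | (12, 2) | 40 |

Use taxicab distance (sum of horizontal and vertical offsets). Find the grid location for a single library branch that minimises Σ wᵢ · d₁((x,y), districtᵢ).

Manhattan distance separates: Σwᵢ(|x−xᵢ|+|y−yᵢ|) = Σwᵢ|x−xᵢ| + Σwᵢ|y−yᵢ|, so x and y are optimised independently as 1-D weighted medians.
Total weight W = 328; half = 164.
x-coordinate, sorted with cumulative weight:
  x=5 (N1, w=100) cum 100
  x=8 (N2, w=90) cum 190  ← median
  x=11 (N3, w=90) cum 280
  x=11 (N4, w=8) cum 288
  x=12 (N5, w=40) cum 328
⇒ x* = 8
y-coordinate, sorted with cumulative weight:
  y=0 (N4, w=8) cum 8
  y=2 (N5, w=40) cum 48
  y=4 (N1, w=100) cum 148
  y=4 (N3, w=90) cum 238  ← median
  y=11 (N2, w=90) cum 328
⇒ y* = 4

(8, 4)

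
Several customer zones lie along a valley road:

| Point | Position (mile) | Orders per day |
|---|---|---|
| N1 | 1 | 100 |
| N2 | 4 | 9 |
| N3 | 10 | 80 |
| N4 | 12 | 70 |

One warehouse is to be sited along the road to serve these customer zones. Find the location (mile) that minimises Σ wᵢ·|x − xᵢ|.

For a sum of weighted absolute distances on a line, the optimum is the weighted median (not the mean). Total weight W = 259; half-weight = 129.5.
Sort by position and accumulate weight:
  mile 1 (N1, w=100) → cum 100
  mile 4 (N2, w=9) → cum 109
  mile 10 (N3, w=80) → cum 189  ≥ 129.5 → median here
  mile 12 (N4, w=70) → cum 259
Optimal location: mile 10.

x = 10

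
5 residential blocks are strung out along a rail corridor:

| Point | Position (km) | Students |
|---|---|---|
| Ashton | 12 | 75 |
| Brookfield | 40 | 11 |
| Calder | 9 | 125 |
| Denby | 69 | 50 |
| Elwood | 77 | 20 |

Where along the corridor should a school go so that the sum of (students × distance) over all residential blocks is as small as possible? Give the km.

x = 12

For a sum of weighted absolute distances on a line, the optimum is the weighted median (not the mean). Total weight W = 281; half-weight = 140.5.
Sort by position and accumulate weight:
  km 9 (Calder, w=125) → cum 125
  km 12 (Ashton, w=75) → cum 200  ≥ 140.5 → median here
  km 40 (Brookfield, w=11) → cum 211
  km 69 (Denby, w=50) → cum 261
  km 77 (Elwood, w=20) → cum 281
Optimal location: km 12.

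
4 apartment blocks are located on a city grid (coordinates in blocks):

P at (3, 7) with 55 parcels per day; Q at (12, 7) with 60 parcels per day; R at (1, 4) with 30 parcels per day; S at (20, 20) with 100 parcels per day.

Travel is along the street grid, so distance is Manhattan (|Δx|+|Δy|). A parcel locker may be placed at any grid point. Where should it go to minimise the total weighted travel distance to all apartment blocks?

Manhattan distance separates: Σwᵢ(|x−xᵢ|+|y−yᵢ|) = Σwᵢ|x−xᵢ| + Σwᵢ|y−yᵢ|, so x and y are optimised independently as 1-D weighted medians.
Total weight W = 245; half = 122.5.
x-coordinate, sorted with cumulative weight:
  x=1 (R, w=30) cum 30
  x=3 (P, w=55) cum 85
  x=12 (Q, w=60) cum 145  ← median
  x=20 (S, w=100) cum 245
⇒ x* = 12
y-coordinate, sorted with cumulative weight:
  y=4 (R, w=30) cum 30
  y=7 (P, w=55) cum 85
  y=7 (Q, w=60) cum 145  ← median
  y=20 (S, w=100) cum 245
⇒ y* = 7

(12, 7)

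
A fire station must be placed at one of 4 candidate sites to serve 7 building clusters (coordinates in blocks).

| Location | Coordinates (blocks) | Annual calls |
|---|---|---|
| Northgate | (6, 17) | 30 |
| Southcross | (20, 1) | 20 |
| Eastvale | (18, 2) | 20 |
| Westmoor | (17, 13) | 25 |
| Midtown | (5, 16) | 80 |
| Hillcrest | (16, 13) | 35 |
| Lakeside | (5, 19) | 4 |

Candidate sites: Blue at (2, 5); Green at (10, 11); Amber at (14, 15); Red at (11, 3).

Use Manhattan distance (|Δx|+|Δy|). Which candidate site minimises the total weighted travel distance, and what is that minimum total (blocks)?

Total weighted distance at each candidate:
  Blue (2, 5): total = 3833
  Green (10, 11): total = 2397
  Amber (14, 15): total = 2157
  Red (11, 3): total = 3483
Minimum is at Amber with total 2157 blocks.

Amber, total 2157 blocks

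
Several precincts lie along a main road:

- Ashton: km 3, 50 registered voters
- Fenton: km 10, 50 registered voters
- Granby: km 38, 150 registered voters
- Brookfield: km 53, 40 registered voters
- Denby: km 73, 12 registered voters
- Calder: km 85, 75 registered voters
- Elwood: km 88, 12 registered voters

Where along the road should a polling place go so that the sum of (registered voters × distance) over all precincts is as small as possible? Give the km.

x = 38

For a sum of weighted absolute distances on a line, the optimum is the weighted median (not the mean). Total weight W = 389; half-weight = 194.5.
Sort by position and accumulate weight:
  km 3 (Ashton, w=50) → cum 50
  km 10 (Fenton, w=50) → cum 100
  km 38 (Granby, w=150) → cum 250  ≥ 194.5 → median here
  km 53 (Brookfield, w=40) → cum 290
  km 73 (Denby, w=12) → cum 302
  km 85 (Calder, w=75) → cum 377
  km 88 (Elwood, w=12) → cum 389
Optimal location: km 38.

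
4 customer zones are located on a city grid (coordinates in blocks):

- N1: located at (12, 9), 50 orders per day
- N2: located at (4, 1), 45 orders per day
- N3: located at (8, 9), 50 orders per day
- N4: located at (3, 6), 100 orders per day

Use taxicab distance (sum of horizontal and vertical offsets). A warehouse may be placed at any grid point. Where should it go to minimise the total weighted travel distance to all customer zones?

Manhattan distance separates: Σwᵢ(|x−xᵢ|+|y−yᵢ|) = Σwᵢ|x−xᵢ| + Σwᵢ|y−yᵢ|, so x and y are optimised independently as 1-D weighted medians.
Total weight W = 245; half = 122.5.
x-coordinate, sorted with cumulative weight:
  x=3 (N4, w=100) cum 100
  x=4 (N2, w=45) cum 145  ← median
  x=8 (N3, w=50) cum 195
  x=12 (N1, w=50) cum 245
⇒ x* = 4
y-coordinate, sorted with cumulative weight:
  y=1 (N2, w=45) cum 45
  y=6 (N4, w=100) cum 145  ← median
  y=9 (N1, w=50) cum 195
  y=9 (N3, w=50) cum 245
⇒ y* = 6

(4, 6)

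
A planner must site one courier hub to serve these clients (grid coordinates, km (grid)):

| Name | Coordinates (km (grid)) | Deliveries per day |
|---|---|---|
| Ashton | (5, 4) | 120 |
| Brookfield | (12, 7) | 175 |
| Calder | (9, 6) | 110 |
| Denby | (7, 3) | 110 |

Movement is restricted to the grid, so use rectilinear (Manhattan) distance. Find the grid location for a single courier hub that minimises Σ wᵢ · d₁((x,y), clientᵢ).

(9, 6)

Manhattan distance separates: Σwᵢ(|x−xᵢ|+|y−yᵢ|) = Σwᵢ|x−xᵢ| + Σwᵢ|y−yᵢ|, so x and y are optimised independently as 1-D weighted medians.
Total weight W = 515; half = 257.5.
x-coordinate, sorted with cumulative weight:
  x=5 (Ashton, w=120) cum 120
  x=7 (Denby, w=110) cum 230
  x=9 (Calder, w=110) cum 340  ← median
  x=12 (Brookfield, w=175) cum 515
⇒ x* = 9
y-coordinate, sorted with cumulative weight:
  y=3 (Denby, w=110) cum 110
  y=4 (Ashton, w=120) cum 230
  y=6 (Calder, w=110) cum 340  ← median
  y=7 (Brookfield, w=175) cum 515
⇒ y* = 6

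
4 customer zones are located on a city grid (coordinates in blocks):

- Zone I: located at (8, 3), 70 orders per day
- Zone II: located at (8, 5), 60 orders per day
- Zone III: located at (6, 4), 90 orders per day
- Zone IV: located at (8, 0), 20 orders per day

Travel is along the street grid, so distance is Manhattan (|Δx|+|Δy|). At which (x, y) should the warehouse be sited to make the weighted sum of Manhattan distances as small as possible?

Manhattan distance separates: Σwᵢ(|x−xᵢ|+|y−yᵢ|) = Σwᵢ|x−xᵢ| + Σwᵢ|y−yᵢ|, so x and y are optimised independently as 1-D weighted medians.
Total weight W = 240; half = 120.
x-coordinate, sorted with cumulative weight:
  x=6 (Zone III, w=90) cum 90
  x=8 (Zone I, w=70) cum 160  ← median
  x=8 (Zone II, w=60) cum 220
  x=8 (Zone IV, w=20) cum 240
⇒ x* = 8
y-coordinate, sorted with cumulative weight:
  y=0 (Zone IV, w=20) cum 20
  y=3 (Zone I, w=70) cum 90
  y=4 (Zone III, w=90) cum 180  ← median
  y=5 (Zone II, w=60) cum 240
⇒ y* = 4

(8, 4)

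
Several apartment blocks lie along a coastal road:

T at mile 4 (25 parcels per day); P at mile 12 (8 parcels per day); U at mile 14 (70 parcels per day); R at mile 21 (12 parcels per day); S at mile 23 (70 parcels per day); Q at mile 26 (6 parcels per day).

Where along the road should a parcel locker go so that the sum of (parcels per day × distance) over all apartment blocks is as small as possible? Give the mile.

For a sum of weighted absolute distances on a line, the optimum is the weighted median (not the mean). Total weight W = 191; half-weight = 95.5.
Sort by position and accumulate weight:
  mile 4 (T, w=25) → cum 25
  mile 12 (P, w=8) → cum 33
  mile 14 (U, w=70) → cum 103  ≥ 95.5 → median here
  mile 21 (R, w=12) → cum 115
  mile 23 (S, w=70) → cum 185
  mile 26 (Q, w=6) → cum 191
Optimal location: mile 14.

x = 14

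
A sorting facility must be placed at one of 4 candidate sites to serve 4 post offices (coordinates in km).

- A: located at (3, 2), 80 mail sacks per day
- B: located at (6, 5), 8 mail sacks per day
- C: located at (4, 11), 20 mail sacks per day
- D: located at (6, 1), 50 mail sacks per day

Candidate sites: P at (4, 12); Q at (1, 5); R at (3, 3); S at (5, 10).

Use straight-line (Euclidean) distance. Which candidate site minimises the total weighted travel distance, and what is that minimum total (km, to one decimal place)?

R, total 450.4 km

Total weighted distance at each candidate:
  P (4, 12): total = 1441.2
  Q (1, 5): total = 782.8
  R (3, 3): total = 450.4
  S (5, 10): total = 1181.5
Minimum is at R with total 450.4 km.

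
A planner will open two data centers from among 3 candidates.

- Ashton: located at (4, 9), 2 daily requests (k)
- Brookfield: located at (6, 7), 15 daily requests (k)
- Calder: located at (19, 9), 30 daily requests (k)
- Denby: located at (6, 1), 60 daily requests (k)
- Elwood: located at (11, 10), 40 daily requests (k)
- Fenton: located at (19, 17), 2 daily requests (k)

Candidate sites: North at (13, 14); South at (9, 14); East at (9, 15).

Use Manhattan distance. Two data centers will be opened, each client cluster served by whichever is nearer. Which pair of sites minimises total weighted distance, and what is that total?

{North, South}, total 1718

Evaluate every pair (each demand assigned to the nearer of the two):
  {North, South}: total = 1718
  {North, East}: total = 1795
  {South, East}: total = 1844
Best pair: {North, South} with total 1718.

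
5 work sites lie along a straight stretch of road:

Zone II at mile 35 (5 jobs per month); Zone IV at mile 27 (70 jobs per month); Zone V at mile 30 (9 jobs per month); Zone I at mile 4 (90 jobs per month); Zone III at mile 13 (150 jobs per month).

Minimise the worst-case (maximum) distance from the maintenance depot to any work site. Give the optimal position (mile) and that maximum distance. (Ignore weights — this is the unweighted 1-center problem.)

The 1-center on a line is the midpoint of the two extreme points: leftmost at 4, rightmost at 35.
Optimal location = (4 + 35)/2 = 19.5; maximum distance = (35 − 4)/2 = 15.5.

location 19.5, max distance 15.5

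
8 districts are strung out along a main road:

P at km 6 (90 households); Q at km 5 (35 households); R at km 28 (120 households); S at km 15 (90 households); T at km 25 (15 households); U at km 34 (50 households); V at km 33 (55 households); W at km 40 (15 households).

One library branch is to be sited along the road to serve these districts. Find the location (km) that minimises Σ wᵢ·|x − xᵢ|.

For a sum of weighted absolute distances on a line, the optimum is the weighted median (not the mean). Total weight W = 470; half-weight = 235.
Sort by position and accumulate weight:
  km 5 (Q, w=35) → cum 35
  km 6 (P, w=90) → cum 125
  km 15 (S, w=90) → cum 215
  km 25 (T, w=15) → cum 230
  km 28 (R, w=120) → cum 350  ≥ 235 → median here
  km 33 (V, w=55) → cum 405
  km 34 (U, w=50) → cum 455
  km 40 (W, w=15) → cum 470
Optimal location: km 28.

x = 28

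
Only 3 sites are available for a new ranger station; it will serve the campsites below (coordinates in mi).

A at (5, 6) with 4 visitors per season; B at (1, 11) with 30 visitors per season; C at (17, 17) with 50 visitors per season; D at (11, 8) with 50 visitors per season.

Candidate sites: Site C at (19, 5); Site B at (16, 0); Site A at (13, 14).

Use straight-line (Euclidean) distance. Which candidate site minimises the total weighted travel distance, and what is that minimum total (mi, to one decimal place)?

Site A, total 982.6 mi

Total weighted distance at each candidate:
  Site C (19, 5): total = 1660.8
  Site B (16, 0): total = 1931.3
  Site A (13, 14): total = 982.6
Minimum is at Site A with total 982.6 mi.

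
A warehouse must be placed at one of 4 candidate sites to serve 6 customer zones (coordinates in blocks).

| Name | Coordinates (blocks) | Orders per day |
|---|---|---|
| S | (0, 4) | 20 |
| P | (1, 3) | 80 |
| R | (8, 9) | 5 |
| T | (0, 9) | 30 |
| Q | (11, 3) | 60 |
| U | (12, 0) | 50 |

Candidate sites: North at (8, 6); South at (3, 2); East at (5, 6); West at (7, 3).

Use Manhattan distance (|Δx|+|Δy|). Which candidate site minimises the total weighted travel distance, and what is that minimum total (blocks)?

West, total 1705 blocks

Total weighted distance at each candidate:
  North (8, 6): total = 2205
  South (3, 2): total = 1790
  East (5, 6): total = 2160
  West (7, 3): total = 1705
Minimum is at West with total 1705 blocks.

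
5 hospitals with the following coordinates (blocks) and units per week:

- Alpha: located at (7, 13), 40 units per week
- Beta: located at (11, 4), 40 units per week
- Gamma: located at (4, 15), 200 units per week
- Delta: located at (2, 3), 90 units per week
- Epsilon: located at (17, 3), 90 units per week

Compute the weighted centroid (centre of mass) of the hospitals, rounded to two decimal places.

(7.02, 9.17)

The minimiser of Σwᵢ‖p−pᵢ‖² is the weighted centroid p* = (Σwᵢpᵢ)/(Σwᵢ).
Σwᵢ = 460.
Σwᵢxᵢ = 40·7 + 40·11 + 200·4 + 90·2 + 90·17 = 3230.
Σwᵢyᵢ = 40·13 + 40·4 + 200·15 + 90·3 + 90·3 = 4220.
x* = 3230/460 = 7.02, y* = 4220/460 = 9.17.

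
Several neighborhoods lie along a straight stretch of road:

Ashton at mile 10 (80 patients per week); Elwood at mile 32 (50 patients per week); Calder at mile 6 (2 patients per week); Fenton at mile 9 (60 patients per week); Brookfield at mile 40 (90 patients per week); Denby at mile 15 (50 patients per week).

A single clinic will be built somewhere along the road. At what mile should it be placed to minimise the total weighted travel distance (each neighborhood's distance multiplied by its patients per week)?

x = 15

For a sum of weighted absolute distances on a line, the optimum is the weighted median (not the mean). Total weight W = 332; half-weight = 166.
Sort by position and accumulate weight:
  mile 6 (Calder, w=2) → cum 2
  mile 9 (Fenton, w=60) → cum 62
  mile 10 (Ashton, w=80) → cum 142
  mile 15 (Denby, w=50) → cum 192  ≥ 166 → median here
  mile 32 (Elwood, w=50) → cum 242
  mile 40 (Brookfield, w=90) → cum 332
Optimal location: mile 15.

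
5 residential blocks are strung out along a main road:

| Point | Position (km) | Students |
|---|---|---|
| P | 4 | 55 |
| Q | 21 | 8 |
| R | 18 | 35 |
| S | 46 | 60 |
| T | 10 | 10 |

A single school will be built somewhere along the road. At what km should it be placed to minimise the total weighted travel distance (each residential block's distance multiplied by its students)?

For a sum of weighted absolute distances on a line, the optimum is the weighted median (not the mean). Total weight W = 168; half-weight = 84.
Sort by position and accumulate weight:
  km 4 (P, w=55) → cum 55
  km 10 (T, w=10) → cum 65
  km 18 (R, w=35) → cum 100  ≥ 84 → median here
  km 21 (Q, w=8) → cum 108
  km 46 (S, w=60) → cum 168
Optimal location: km 18.

x = 18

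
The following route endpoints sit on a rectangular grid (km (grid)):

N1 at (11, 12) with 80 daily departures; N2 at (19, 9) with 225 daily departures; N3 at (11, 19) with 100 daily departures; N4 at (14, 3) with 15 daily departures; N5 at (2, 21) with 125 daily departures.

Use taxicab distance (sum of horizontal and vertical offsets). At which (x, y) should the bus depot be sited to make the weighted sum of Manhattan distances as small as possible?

Manhattan distance separates: Σwᵢ(|x−xᵢ|+|y−yᵢ|) = Σwᵢ|x−xᵢ| + Σwᵢ|y−yᵢ|, so x and y are optimised independently as 1-D weighted medians.
Total weight W = 545; half = 272.5.
x-coordinate, sorted with cumulative weight:
  x=2 (N5, w=125) cum 125
  x=11 (N1, w=80) cum 205
  x=11 (N3, w=100) cum 305  ← median
  x=14 (N4, w=15) cum 320
  x=19 (N2, w=225) cum 545
⇒ x* = 11
y-coordinate, sorted with cumulative weight:
  y=3 (N4, w=15) cum 15
  y=9 (N2, w=225) cum 240
  y=12 (N1, w=80) cum 320  ← median
  y=19 (N3, w=100) cum 420
  y=21 (N5, w=125) cum 545
⇒ y* = 12

(11, 12)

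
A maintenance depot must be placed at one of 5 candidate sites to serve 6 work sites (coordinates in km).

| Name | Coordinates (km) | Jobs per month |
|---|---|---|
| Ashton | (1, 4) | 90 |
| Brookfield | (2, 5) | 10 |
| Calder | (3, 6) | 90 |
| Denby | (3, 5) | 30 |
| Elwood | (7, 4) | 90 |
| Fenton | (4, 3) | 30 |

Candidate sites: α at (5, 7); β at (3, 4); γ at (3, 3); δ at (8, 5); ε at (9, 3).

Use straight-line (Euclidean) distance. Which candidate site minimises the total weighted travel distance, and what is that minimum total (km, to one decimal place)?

Total weighted distance at each candidate:
  α (5, 7): total = 1220.3
  β (3, 4): total = 806.6
  γ (3, 3): total = 954.7
  δ (8, 5): total = 1566.8
  ε (9, 3): total = 1943.1
Minimum is at β with total 806.6 km.

β, total 806.6 km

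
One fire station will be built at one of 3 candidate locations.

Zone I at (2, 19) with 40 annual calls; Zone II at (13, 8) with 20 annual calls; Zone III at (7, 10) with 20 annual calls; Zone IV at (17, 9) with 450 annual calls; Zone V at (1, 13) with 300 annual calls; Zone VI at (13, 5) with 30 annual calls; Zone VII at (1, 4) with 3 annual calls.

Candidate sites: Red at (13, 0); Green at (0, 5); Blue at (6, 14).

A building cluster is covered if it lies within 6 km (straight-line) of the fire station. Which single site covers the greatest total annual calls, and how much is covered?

Blue, covering 320

Coverage radius r = 6 km; a point is covered iff (Δx)²+(Δy)² ≤ 6² = 36.
  Red (13, 0): covers {Zone VI} → 30
  Green (0, 5): covers {Zone VII} → 3
  Blue (6, 14): covers {Zone III, Zone V} → 320
Maximum coverage at Blue: 320 annual calls.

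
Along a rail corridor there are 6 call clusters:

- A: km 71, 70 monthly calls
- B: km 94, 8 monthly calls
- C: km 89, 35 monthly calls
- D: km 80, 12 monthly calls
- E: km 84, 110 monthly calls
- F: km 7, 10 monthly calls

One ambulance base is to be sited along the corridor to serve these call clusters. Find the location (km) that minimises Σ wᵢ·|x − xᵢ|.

x = 84

For a sum of weighted absolute distances on a line, the optimum is the weighted median (not the mean). Total weight W = 245; half-weight = 122.5.
Sort by position and accumulate weight:
  km 7 (F, w=10) → cum 10
  km 71 (A, w=70) → cum 80
  km 80 (D, w=12) → cum 92
  km 84 (E, w=110) → cum 202  ≥ 122.5 → median here
  km 89 (C, w=35) → cum 237
  km 94 (B, w=8) → cum 245
Optimal location: km 84.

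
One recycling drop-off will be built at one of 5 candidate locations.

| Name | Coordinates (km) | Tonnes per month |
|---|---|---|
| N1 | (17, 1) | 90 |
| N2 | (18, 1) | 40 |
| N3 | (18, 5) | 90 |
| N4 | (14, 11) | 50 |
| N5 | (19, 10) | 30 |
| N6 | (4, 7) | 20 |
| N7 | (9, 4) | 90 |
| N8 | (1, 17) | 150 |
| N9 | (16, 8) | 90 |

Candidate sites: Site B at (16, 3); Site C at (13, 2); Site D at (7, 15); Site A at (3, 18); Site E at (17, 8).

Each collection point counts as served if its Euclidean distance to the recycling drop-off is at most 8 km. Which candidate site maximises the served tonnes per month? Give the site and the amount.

Coverage radius r = 8 km; a point is covered iff (Δx)²+(Δy)² ≤ 8² = 64.
  Site B (16, 3): covers {N1, N2, N3, N5, N7, N9} → 430
  Site C (13, 2): covers {N1, N2, N3, N7, N9} → 400
  Site D (7, 15): covers {N8} → 150
  Site A (3, 18): covers {N8} → 150
  Site E (17, 8): covers {N1, N2, N3, N4, N5, N9} → 390
Maximum coverage at Site B: 430 tonnes per month.

Site B, covering 430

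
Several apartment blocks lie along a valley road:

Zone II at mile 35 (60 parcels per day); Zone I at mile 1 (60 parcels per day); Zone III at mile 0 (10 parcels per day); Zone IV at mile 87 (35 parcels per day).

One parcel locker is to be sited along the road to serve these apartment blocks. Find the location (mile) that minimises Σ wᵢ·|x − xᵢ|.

For a sum of weighted absolute distances on a line, the optimum is the weighted median (not the mean). Total weight W = 165; half-weight = 82.5.
Sort by position and accumulate weight:
  mile 0 (Zone III, w=10) → cum 10
  mile 1 (Zone I, w=60) → cum 70
  mile 35 (Zone II, w=60) → cum 130  ≥ 82.5 → median here
  mile 87 (Zone IV, w=35) → cum 165
Optimal location: mile 35.

x = 35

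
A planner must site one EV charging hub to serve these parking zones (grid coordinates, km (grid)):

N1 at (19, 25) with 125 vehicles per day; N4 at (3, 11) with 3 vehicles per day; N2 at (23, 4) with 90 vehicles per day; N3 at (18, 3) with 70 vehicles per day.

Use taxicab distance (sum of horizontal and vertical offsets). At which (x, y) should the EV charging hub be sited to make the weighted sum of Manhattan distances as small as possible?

(19, 4)

Manhattan distance separates: Σwᵢ(|x−xᵢ|+|y−yᵢ|) = Σwᵢ|x−xᵢ| + Σwᵢ|y−yᵢ|, so x and y are optimised independently as 1-D weighted medians.
Total weight W = 288; half = 144.
x-coordinate, sorted with cumulative weight:
  x=3 (N4, w=3) cum 3
  x=18 (N3, w=70) cum 73
  x=19 (N1, w=125) cum 198  ← median
  x=23 (N2, w=90) cum 288
⇒ x* = 19
y-coordinate, sorted with cumulative weight:
  y=3 (N3, w=70) cum 70
  y=4 (N2, w=90) cum 160  ← median
  y=11 (N4, w=3) cum 163
  y=25 (N1, w=125) cum 288
⇒ y* = 4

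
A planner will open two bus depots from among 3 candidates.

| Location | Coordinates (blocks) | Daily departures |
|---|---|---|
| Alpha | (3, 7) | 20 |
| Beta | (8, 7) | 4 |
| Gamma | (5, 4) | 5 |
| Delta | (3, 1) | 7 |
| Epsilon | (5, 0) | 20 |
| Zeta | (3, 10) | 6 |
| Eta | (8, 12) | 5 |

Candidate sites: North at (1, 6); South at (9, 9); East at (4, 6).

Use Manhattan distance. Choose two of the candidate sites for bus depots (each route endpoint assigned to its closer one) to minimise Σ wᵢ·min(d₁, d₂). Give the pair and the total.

Evaluate every pair (each demand assigned to the nearer of the two):
  {South, East}: total = 299
  {North, East}: total = 337
  {North, South}: total = 407
Best pair: {South, East} with total 299.

{South, East}, total 299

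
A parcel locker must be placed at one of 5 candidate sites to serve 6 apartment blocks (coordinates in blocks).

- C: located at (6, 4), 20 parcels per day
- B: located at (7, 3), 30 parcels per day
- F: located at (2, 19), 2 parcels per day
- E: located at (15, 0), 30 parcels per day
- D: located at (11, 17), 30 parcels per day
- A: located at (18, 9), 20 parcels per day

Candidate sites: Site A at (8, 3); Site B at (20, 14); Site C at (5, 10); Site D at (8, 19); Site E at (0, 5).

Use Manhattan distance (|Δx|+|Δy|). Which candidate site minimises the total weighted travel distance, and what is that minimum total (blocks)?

Total weighted distance at each candidate:
  Site A (8, 3): total = 1264
  Site B (20, 14): total = 2316
  Site C (5, 10): total = 1704
  Site D (8, 19): total = 2192
  Site E (0, 5): total = 2172
Minimum is at Site A with total 1264 blocks.

Site A, total 1264 blocks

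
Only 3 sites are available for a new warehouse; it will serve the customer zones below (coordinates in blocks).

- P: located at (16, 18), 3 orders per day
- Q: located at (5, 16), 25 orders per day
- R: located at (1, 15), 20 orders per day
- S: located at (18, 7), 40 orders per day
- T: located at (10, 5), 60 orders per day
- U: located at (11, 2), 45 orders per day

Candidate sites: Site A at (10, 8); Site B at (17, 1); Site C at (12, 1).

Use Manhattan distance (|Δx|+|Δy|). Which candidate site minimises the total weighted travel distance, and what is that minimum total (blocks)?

Total weighted distance at each candidate:
  Site A (10, 8): total = 1548
  Site B (17, 1): total = 2584
  Site C (12, 1): total = 2043
Minimum is at Site A with total 1548 blocks.

Site A, total 1548 blocks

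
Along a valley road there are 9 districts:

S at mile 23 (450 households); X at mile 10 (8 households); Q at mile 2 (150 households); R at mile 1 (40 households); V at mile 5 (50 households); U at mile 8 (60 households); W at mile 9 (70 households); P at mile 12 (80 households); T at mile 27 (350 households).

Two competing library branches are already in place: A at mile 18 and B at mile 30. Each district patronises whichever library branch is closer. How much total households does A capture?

The indifferent point is the midpoint (18+30)/2 = 24; districts left of it (closer to A at 18) go to A, those right go to B.
  R at 1 (w=40) → A
  Q at 2 (w=150) → A
  V at 5 (w=50) → A
  U at 8 (w=60) → A
  W at 9 (w=70) → A
  X at 10 (w=8) → A
  P at 12 (w=80) → A
  S at 23 (w=450) → A
  T at 27 (w=350) → B
A captures 908; B captures 350.

908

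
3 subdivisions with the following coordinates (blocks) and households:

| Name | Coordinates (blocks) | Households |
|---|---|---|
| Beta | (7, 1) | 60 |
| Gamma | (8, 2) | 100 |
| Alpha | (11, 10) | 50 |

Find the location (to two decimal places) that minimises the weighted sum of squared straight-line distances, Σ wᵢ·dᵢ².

(8.43, 3.62)

The minimiser of Σwᵢ‖p−pᵢ‖² is the weighted centroid p* = (Σwᵢpᵢ)/(Σwᵢ).
Σwᵢ = 210.
Σwᵢxᵢ = 60·7 + 100·8 + 50·11 = 1770.
Σwᵢyᵢ = 60·1 + 100·2 + 50·10 = 760.
x* = 1770/210 = 8.43, y* = 760/210 = 3.62.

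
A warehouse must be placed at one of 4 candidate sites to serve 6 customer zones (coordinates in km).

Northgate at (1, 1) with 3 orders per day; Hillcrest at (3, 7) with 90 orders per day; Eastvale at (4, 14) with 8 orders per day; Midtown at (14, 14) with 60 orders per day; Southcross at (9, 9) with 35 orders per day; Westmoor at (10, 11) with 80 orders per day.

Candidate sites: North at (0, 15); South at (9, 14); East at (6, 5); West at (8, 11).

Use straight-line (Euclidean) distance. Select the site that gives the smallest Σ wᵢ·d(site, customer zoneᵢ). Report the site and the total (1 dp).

West, total 1293.7 km

Total weighted distance at each candidate:
  North (0, 15): total = 2926.4
  South (9, 14): total = 1643.5
  East (6, 5): total = 1891.8
  West (8, 11): total = 1293.7
Minimum is at West with total 1293.7 km.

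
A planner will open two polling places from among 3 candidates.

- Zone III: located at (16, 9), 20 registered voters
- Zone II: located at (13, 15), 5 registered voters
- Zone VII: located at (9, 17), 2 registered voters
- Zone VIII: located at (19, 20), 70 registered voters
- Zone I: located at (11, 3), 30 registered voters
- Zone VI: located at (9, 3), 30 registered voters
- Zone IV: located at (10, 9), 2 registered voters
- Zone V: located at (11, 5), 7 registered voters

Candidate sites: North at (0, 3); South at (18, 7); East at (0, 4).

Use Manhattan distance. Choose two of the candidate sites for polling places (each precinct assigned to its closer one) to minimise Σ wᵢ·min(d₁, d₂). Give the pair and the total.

Evaluate every pair (each demand assigned to the nearer of the two):
  {North, South}: total = 1846
  {South, East}: total = 1876
  {North, East}: total = 3748
Best pair: {North, South} with total 1846.

{North, South}, total 1846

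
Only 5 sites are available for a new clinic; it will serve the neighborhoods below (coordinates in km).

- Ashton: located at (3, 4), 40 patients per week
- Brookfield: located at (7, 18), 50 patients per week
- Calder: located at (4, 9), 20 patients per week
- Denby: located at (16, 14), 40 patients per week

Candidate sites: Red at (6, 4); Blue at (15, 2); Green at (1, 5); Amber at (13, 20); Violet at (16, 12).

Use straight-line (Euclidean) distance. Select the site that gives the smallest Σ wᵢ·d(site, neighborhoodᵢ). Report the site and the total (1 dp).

Violet, total 1478.8 km

Total weighted distance at each candidate:
  Red (6, 4): total = 1495.2
  Blue (15, 2): total = 2123.5
  Green (1, 5): total = 1605.0
  Amber (13, 20): total = 1623.5
  Violet (16, 12): total = 1478.8
Minimum is at Violet with total 1478.8 km.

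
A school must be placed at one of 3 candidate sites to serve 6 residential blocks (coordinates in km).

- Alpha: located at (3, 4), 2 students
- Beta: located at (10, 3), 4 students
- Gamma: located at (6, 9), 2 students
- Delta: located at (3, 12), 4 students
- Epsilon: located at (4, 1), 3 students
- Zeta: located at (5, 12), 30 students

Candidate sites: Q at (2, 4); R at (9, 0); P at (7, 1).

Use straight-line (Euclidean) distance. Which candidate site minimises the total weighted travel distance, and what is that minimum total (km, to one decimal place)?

Q, total 346.4 km

Total weighted distance at each candidate:
  Q (2, 4): total = 346.4
  R (9, 0): total = 494.5
  P (7, 1): total = 431.8
Minimum is at Q with total 346.4 km.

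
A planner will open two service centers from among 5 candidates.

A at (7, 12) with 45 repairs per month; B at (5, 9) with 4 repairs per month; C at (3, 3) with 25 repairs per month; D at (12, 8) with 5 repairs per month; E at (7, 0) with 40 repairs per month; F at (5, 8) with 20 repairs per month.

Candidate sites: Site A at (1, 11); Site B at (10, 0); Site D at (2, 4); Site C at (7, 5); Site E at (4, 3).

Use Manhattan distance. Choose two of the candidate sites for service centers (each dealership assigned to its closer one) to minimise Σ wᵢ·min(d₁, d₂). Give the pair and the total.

Evaluate every pair (each demand assigned to the nearer of the two):
  {Site C, Site E}: total = 704
  {Site D, Site C}: total = 729
  {Site B, Site C}: total = 749
  {Site A, Site E}: total = 789
  {Site A, Site C}: total = 829
  {Site B, Site E}: total = 883
  {Site A, Site B}: total = 899
  {Site A, Site D}: total = 959
  {Site B, Site D}: total = 977
  {Site D, Site E}: total = 1018
Best pair: {Site C, Site E} with total 704.

{Site C, Site E}, total 704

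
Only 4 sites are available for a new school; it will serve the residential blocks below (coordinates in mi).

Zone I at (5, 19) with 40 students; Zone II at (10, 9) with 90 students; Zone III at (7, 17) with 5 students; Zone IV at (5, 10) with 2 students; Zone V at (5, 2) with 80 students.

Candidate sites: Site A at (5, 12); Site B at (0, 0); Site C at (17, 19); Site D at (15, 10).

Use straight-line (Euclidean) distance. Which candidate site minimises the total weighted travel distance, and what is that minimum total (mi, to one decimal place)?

Total weighted distance at each candidate:
  Site A (5, 12): total = 1635.7
  Site B (0, 0): total = 2541.8
  Site C (17, 19): total = 3324.3
  Site D (15, 10): total = 2094.7
Minimum is at Site A with total 1635.7 mi.

Site A, total 1635.7 mi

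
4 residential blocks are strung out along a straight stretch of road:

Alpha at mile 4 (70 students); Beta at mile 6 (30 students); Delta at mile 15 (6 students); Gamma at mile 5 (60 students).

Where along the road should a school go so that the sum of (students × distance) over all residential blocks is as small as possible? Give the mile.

x = 5

For a sum of weighted absolute distances on a line, the optimum is the weighted median (not the mean). Total weight W = 166; half-weight = 83.
Sort by position and accumulate weight:
  mile 4 (Alpha, w=70) → cum 70
  mile 5 (Gamma, w=60) → cum 130  ≥ 83 → median here
  mile 6 (Beta, w=30) → cum 160
  mile 15 (Delta, w=6) → cum 166
Optimal location: mile 5.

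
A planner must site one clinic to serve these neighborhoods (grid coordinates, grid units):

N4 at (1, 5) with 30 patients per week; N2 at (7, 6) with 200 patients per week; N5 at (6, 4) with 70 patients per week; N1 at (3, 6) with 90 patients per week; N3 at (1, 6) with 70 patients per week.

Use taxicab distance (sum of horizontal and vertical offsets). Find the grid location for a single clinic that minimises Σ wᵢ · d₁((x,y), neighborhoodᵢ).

(6, 6)

Manhattan distance separates: Σwᵢ(|x−xᵢ|+|y−yᵢ|) = Σwᵢ|x−xᵢ| + Σwᵢ|y−yᵢ|, so x and y are optimised independently as 1-D weighted medians.
Total weight W = 460; half = 230.
x-coordinate, sorted with cumulative weight:
  x=1 (N4, w=30) cum 30
  x=1 (N3, w=70) cum 100
  x=3 (N1, w=90) cum 190
  x=6 (N5, w=70) cum 260  ← median
  x=7 (N2, w=200) cum 460
⇒ x* = 6
y-coordinate, sorted with cumulative weight:
  y=4 (N5, w=70) cum 70
  y=5 (N4, w=30) cum 100
  y=6 (N2, w=200) cum 300  ← median
  y=6 (N1, w=90) cum 390
  y=6 (N3, w=70) cum 460
⇒ y* = 6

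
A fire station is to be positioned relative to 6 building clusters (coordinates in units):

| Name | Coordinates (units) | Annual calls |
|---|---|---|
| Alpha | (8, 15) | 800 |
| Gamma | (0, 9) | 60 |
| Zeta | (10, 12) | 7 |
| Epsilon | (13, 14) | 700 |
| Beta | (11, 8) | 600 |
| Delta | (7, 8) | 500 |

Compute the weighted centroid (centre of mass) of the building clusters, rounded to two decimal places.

The minimiser of Σwᵢ‖p−pᵢ‖² is the weighted centroid p* = (Σwᵢpᵢ)/(Σwᵢ).
Σwᵢ = 2667.
Σwᵢxᵢ = 800·8 + 60·0 + 7·10 + 700·13 + 600·11 + 500·7 = 25670.
Σwᵢyᵢ = 800·15 + 60·9 + 7·12 + 700·14 + 600·8 + 500·8 = 31224.
x* = 25670/2667 = 9.63, y* = 31224/2667 = 11.71.

(9.63, 11.71)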